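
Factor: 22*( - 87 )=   -  1914 = - 2^1*3^1*11^1*29^1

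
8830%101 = 43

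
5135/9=5135/9= 570.56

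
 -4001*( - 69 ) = 276069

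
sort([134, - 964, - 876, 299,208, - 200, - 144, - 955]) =[ - 964, - 955 ,- 876, - 200, - 144, 134,208,299]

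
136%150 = 136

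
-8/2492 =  - 2/623 = - 0.00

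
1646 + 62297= 63943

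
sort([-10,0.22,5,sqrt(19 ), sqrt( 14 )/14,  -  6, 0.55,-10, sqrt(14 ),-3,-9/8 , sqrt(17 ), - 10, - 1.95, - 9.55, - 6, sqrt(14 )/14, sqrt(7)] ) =[ - 10,-10, - 10 ,-9.55, - 6,-6, - 3, - 1.95, - 9/8, 0.22, sqrt( 14 )/14, sqrt(14)/14 , 0.55 , sqrt(7 ), sqrt(14), sqrt( 17 ), sqrt(19 ), 5 ] 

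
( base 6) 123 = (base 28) 1n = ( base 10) 51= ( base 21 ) 29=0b110011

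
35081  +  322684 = 357765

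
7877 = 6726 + 1151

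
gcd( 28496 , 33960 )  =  8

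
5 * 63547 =317735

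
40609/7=5801 + 2/7 = 5801.29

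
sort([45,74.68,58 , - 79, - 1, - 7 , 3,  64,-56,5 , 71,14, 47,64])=[-79, - 56,-7, - 1, 3,5 , 14, 45,47,58,64, 64,71,74.68]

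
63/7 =9 = 9.00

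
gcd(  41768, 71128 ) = 8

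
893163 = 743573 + 149590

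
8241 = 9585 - 1344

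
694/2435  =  694/2435= 0.29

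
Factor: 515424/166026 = 208/67 = 2^4*13^1*67^( - 1)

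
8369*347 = 2904043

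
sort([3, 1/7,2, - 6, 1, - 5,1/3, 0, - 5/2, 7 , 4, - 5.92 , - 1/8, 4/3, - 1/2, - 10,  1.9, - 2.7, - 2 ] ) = [ - 10, - 6,  -  5.92, - 5, -2.7, - 5/2, - 2, - 1/2, - 1/8, 0, 1/7,1/3, 1 , 4/3, 1.9, 2, 3, 4,7] 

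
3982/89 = 44+66/89 = 44.74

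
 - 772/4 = -193 =-193.00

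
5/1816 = 5/1816 = 0.00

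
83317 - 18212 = 65105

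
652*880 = 573760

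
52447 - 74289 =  - 21842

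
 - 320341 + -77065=- 397406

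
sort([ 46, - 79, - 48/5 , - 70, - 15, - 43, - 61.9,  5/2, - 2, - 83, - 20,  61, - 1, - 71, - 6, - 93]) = [ - 93, - 83, - 79 , - 71, - 70, - 61.9, - 43 , - 20, -15, - 48/5, - 6, - 2 , - 1,5/2,46,61] 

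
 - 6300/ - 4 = 1575+0/1 = 1575.00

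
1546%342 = 178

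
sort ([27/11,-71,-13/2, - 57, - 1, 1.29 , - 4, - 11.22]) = [ - 71, -57, - 11.22, - 13/2,-4, - 1,1.29,27/11]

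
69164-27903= 41261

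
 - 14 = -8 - 6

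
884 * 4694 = 4149496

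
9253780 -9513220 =  -  259440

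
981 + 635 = 1616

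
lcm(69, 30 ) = 690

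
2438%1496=942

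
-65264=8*(-8158 )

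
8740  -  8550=190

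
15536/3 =15536/3=5178.67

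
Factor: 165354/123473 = 762/569 = 2^1*3^1 * 127^1*569^( - 1 ) 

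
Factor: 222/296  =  2^(- 2)*3^1 = 3/4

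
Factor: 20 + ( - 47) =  - 3^3=- 27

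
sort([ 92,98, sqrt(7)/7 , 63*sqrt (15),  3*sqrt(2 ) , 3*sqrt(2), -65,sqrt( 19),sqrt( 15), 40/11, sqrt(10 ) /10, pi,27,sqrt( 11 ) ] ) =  [  -  65, sqrt( 10 )/10,  sqrt( 7 )/7,  pi,sqrt(11),40/11,sqrt ( 15),3*sqrt( 2 ) , 3 *sqrt( 2) , sqrt(19 ),27,92,98 , 63*sqrt ( 15 )]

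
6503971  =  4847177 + 1656794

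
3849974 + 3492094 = 7342068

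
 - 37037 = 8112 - 45149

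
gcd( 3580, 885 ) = 5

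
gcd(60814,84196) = 2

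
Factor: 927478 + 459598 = 2^2*19^1* 18251^1  =  1387076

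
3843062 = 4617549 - 774487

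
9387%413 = 301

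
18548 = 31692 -13144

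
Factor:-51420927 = - 3^1*17140309^1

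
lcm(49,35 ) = 245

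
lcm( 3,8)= 24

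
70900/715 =14180/143 = 99.16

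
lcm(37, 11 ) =407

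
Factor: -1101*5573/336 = - 2045291/112 = -2^(- 4)*7^( - 1)*367^1*5573^1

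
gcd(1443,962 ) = 481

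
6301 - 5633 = 668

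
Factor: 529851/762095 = 3^1*5^( - 1)*7^1*23^1 * 1097^1*152419^( - 1)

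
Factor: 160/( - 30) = - 16/3 = - 2^4*3^ ( - 1)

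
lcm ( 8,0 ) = 0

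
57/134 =57/134 = 0.43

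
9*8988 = 80892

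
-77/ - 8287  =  77/8287 = 0.01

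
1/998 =1/998=0.00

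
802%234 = 100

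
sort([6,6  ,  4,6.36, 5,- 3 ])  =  [ - 3,4,5 , 6 , 6,6.36 ]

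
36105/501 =72+ 11/167= 72.07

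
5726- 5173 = 553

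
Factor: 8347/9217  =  13^( - 1 ) * 17^1  *  491^1*709^ (-1)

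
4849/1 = 4849 = 4849.00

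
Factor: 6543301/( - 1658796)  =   - 2^( - 2)*3^( - 1)*137^(-1)*1009^( - 1)*6543301^1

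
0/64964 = 0 = 0.00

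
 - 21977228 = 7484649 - 29461877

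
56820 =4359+52461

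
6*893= 5358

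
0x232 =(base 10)562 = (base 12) 3AA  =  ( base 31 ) I4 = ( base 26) lg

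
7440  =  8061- 621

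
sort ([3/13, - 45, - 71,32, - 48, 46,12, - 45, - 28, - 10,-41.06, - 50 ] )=[-71, - 50, - 48,-45,  -  45, - 41.06, - 28, - 10, 3/13, 12,32, 46 ]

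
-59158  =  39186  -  98344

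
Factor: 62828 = 2^2 *113^1*139^1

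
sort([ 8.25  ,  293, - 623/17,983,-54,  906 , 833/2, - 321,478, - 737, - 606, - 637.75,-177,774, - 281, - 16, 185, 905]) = [- 737,-637.75, - 606 , - 321, - 281, - 177, - 54,-623/17 ,  -  16,8.25 , 185, 293, 833/2, 478, 774,905,906 , 983 ] 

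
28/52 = 7/13 = 0.54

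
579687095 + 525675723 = 1105362818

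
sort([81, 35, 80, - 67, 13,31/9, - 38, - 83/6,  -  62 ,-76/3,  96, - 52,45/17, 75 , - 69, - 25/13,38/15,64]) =[ - 69, - 67, - 62, - 52, - 38, - 76/3, - 83/6, - 25/13, 38/15, 45/17,  31/9,13, 35, 64, 75, 80, 81,96] 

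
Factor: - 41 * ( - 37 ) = 37^1 * 41^1=1517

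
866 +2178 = 3044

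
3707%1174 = 185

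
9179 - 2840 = 6339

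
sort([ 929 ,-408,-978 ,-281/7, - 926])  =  [ - 978, - 926, - 408 ,-281/7, 929 ]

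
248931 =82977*3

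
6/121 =6/121 = 0.05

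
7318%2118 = 964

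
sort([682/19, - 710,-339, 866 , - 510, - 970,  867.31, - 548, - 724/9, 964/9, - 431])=[ - 970,- 710 ,-548, - 510, - 431, - 339,-724/9,  682/19, 964/9, 866, 867.31]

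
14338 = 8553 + 5785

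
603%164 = 111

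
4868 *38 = 184984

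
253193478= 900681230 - 647487752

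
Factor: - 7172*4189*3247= - 97551270476  =  - 2^2 * 11^1 * 17^1*59^1*71^1*163^1*191^1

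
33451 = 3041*11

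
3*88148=264444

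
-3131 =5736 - 8867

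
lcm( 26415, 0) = 0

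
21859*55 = 1202245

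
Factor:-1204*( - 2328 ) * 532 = 2^7 * 3^1 * 7^2*19^1*43^1 * 97^1 = 1491149184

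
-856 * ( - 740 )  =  633440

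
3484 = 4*871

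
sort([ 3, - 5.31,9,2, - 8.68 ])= [ - 8.68, - 5.31, 2, 3, 9]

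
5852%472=188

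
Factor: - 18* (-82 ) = 1476  =  2^2*3^2*41^1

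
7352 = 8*919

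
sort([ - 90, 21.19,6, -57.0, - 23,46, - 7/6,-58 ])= [ - 90, - 58, - 57.0, - 23, - 7/6, 6,21.19,46]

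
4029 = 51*79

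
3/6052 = 3/6052 =0.00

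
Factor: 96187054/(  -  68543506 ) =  - 17^1*577^1 * 991^( - 1)*4903^1*34583^( - 1) = - 48093527/34271753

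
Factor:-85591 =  - 11^1*31^1*251^1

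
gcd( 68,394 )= 2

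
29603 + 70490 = 100093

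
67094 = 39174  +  27920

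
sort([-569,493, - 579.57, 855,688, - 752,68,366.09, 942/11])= [ - 752, - 579.57,  -  569,68, 942/11, 366.09,493 , 688, 855] 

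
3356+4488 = 7844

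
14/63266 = 1/4519 = 0.00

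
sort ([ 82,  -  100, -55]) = [ - 100, - 55,82 ]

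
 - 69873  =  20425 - 90298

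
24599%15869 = 8730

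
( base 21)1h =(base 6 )102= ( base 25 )1D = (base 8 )46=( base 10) 38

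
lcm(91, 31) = 2821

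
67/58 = 67/58 = 1.16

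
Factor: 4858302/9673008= 2^( - 3 )*29^(-1)  *  101^1 * 6949^( - 1 )*8017^1 = 809717/1612168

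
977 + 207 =1184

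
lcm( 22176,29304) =820512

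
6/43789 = 6/43789 = 0.00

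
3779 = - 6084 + 9863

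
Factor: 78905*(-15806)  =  -1247172430 = -2^1*5^1 * 7^1*43^1*367^1*1129^1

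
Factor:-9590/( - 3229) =2^1*5^1*7^1*137^1*3229^(-1) 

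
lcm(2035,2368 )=130240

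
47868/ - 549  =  - 15956/183 = - 87.19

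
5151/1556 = 5151/1556 =3.31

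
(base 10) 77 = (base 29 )2j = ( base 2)1001101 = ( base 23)38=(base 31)2f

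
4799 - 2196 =2603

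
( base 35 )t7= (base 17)392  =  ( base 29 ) 167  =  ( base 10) 1022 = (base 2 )1111111110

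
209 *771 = 161139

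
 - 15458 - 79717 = - 95175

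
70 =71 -1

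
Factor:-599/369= - 3^( - 2 )*41^(  -  1)*599^1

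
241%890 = 241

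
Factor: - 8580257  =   - 7^1*17^1*72103^1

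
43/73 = 43/73 = 0.59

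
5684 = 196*29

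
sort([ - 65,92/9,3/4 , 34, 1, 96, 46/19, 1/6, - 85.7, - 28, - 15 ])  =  [-85.7, - 65, -28 ,-15, 1/6,3/4,1,46/19,92/9, 34,96 ] 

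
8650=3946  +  4704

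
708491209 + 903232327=1611723536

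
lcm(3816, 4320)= 228960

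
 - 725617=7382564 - 8108181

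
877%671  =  206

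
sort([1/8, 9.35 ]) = [1/8,  9.35] 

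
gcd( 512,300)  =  4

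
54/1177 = 54/1177= 0.05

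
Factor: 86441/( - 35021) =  - 7^( - 1) * 5003^( - 1)*86441^1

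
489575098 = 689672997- 200097899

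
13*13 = 169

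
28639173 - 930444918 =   -  901805745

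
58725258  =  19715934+39009324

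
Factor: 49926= 2^1*3^1*53^1*157^1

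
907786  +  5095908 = 6003694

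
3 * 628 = 1884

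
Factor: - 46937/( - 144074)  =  2^( - 1) *7^( - 1 )*11^1*17^1*41^( - 1) = 187/574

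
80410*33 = 2653530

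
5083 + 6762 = 11845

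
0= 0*4414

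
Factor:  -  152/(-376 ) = 19/47= 19^1*47^( - 1 )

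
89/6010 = 89/6010 = 0.01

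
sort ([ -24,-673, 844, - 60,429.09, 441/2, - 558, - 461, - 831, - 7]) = [ - 831,-673, - 558, - 461, -60, - 24, - 7, 441/2,429.09, 844 ] 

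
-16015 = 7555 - 23570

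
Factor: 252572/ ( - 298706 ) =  - 542/641 = - 2^1*271^1* 641^(  -  1 ) 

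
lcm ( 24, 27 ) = 216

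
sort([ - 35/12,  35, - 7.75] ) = [ - 7.75, - 35/12,  35] 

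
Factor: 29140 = 2^2*5^1 *31^1*47^1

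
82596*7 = 578172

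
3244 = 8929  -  5685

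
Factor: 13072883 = 131^1*99793^1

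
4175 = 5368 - 1193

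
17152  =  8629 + 8523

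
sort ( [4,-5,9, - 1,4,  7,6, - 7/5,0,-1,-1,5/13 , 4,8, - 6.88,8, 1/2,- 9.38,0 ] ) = [ - 9.38,-6.88, - 5, - 7/5,-1, - 1, - 1,0,  0, 5/13 , 1/2,4,4,4,6,7, 8,  8,9] 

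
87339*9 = 786051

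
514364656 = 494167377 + 20197279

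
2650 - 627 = 2023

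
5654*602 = 3403708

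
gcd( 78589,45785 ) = 1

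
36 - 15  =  21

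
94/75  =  1 + 19/75 = 1.25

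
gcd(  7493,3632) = 1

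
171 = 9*19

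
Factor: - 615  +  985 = 2^1 *5^1 * 37^1 = 370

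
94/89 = 1 + 5/89  =  1.06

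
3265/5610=653/1122= 0.58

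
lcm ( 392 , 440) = 21560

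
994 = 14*71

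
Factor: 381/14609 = 3^1 * 7^(  -  1 )*127^1*2087^( - 1)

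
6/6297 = 2/2099  =  0.00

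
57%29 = 28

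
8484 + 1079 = 9563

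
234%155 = 79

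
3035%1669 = 1366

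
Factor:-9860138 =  - 2^1*811^1 * 6079^1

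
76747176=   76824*999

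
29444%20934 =8510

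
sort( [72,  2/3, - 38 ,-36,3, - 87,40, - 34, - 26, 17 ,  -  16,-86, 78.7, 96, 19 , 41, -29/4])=[ - 87, - 86,-38,  -  36, - 34 , - 26, - 16,-29/4,2/3, 3,  17,19, 40,41, 72, 78.7, 96 ] 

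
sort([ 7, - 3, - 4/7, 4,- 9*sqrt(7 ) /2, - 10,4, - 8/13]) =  [ - 9*sqrt(7)/2, - 10,-3,-8/13, - 4/7, 4,4,7 ]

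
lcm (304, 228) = 912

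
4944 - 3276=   1668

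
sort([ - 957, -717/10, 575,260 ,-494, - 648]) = [ - 957, - 648, - 494 , - 717/10, 260, 575] 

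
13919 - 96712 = - 82793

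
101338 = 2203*46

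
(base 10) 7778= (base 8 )17142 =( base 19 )12A7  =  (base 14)2b98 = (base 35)6C8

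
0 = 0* 724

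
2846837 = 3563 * 799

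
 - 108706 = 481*( - 226)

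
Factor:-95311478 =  - 2^1 * 43^1*101^1*10973^1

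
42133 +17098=59231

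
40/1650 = 4/165 = 0.02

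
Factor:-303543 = - 3^2*29^1*1163^1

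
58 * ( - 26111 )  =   - 1514438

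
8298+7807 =16105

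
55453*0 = 0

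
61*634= 38674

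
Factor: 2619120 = 2^4*3^1*5^1*7^1*1559^1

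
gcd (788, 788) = 788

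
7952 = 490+7462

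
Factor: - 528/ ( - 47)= 2^4*3^1*11^1*47^ ( - 1 )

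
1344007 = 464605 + 879402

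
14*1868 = 26152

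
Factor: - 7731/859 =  - 9 = -3^2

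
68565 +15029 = 83594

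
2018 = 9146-7128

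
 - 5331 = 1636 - 6967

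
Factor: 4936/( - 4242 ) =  - 2468/2121= - 2^2 * 3^( - 1) *7^( - 1) * 101^( - 1)*617^1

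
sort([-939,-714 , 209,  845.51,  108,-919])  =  [ - 939,-919, - 714 , 108 , 209, 845.51 ]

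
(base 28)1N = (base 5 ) 201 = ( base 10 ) 51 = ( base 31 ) 1k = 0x33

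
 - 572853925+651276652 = 78422727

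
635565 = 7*90795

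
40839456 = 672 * 60773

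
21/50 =21/50= 0.42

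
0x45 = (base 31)27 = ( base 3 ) 2120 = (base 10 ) 69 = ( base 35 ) 1Y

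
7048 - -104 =7152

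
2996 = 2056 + 940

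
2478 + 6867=9345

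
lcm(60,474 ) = 4740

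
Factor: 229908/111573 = 68/33= 2^2* 3^( - 1 )*11^(  -  1)*17^1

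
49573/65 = 49573/65 = 762.66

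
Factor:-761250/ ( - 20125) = 2^1 *3^1*5^1*23^( - 1)*29^1   =  870/23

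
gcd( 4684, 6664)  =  4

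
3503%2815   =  688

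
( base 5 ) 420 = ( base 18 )62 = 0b1101110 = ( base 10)110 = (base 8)156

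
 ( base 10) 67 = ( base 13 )52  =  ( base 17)3g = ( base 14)4b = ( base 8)103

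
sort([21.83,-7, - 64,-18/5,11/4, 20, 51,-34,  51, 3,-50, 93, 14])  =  [  -  64 , - 50  , - 34, -7,-18/5, 11/4, 3, 14,20, 21.83,51, 51, 93 ]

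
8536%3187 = 2162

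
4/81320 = 1/20330 = 0.00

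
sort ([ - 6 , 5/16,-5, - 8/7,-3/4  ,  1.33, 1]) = [ - 6, - 5,-8/7,  -  3/4,5/16, 1, 1.33] 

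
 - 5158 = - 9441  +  4283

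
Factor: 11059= 11059^1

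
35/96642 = 5/13806 = 0.00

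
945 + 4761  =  5706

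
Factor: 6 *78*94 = 2^3*  3^2 *13^1*47^1 = 43992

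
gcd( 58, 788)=2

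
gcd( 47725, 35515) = 5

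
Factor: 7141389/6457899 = 2380463/2152633 = 7^ (- 1 )*181^(-1 ) * 1699^(-1 )*2380463^1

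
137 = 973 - 836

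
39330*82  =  3225060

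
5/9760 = 1/1952 =0.00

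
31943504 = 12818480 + 19125024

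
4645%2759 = 1886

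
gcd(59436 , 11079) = 9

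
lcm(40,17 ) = 680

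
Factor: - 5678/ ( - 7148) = 2^( - 1)*17^1*167^1* 1787^(  -  1) = 2839/3574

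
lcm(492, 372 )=15252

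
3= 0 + 3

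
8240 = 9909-1669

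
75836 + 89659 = 165495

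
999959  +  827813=1827772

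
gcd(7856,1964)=1964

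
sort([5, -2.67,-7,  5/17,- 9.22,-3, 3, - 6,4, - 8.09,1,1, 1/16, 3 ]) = [ - 9.22,  -  8.09, - 7,-6, - 3, - 2.67,1/16, 5/17 , 1,1,3,3 , 4,  5]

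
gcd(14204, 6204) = 4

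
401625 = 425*945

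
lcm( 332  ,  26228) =26228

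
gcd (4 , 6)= 2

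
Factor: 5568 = 2^6*3^1 *29^1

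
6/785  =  6/785 = 0.01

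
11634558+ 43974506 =55609064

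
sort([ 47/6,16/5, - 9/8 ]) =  [ - 9/8,16/5,47/6] 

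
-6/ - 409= 6/409 =0.01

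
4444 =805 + 3639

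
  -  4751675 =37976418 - 42728093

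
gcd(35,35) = 35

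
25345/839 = 30 + 175/839 = 30.21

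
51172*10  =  511720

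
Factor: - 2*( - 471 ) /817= 942/817  =  2^1 * 3^1*19^( - 1 )*43^( - 1)*157^1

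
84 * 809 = 67956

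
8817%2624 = 945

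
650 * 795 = 516750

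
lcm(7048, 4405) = 35240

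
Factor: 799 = 17^1*47^1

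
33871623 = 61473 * 551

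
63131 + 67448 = 130579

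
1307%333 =308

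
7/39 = 7/39 = 0.18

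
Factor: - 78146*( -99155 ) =2^1*5^1*7^1*41^1*953^1 * 2833^1 = 7748566630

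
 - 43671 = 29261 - 72932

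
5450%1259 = 414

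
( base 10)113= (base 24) 4h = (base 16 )71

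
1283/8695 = 1283/8695 = 0.15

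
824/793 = 1 + 31/793 = 1.04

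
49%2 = 1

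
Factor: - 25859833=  - 71^1* 364223^1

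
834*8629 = 7196586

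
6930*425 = 2945250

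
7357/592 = 7357/592  =  12.43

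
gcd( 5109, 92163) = 3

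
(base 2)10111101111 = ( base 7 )4300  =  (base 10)1519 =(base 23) 2K1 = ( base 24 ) 2f7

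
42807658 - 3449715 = 39357943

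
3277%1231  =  815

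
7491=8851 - 1360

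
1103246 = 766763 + 336483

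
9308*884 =8228272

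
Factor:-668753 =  - 73^1*9161^1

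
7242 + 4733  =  11975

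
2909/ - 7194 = -2909/7194 =- 0.40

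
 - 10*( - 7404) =74040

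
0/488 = 0   =  0.00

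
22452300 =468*47975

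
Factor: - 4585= - 5^1*7^1*131^1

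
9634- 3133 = 6501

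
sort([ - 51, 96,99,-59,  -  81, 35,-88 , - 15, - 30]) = [ - 88, - 81 , - 59, - 51,-30, - 15 , 35,96,99] 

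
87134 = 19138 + 67996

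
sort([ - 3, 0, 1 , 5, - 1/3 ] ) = [ - 3, - 1/3, 0, 1,5] 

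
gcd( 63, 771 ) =3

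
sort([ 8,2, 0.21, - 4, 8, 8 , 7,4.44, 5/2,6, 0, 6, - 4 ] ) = [ - 4,-4, 0, 0.21,2, 5/2, 4.44, 6, 6,7,8, 8,8] 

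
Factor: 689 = 13^1*53^1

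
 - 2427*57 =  - 138339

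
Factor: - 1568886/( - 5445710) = 784443/2722855 = 3^1 *5^( - 1 )*11^2*23^ ( - 1)*2161^1 * 23677^( - 1 ) 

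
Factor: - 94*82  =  - 2^2*41^1*47^1 = - 7708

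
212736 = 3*70912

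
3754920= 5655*664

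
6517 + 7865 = 14382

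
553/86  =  6  +  37/86= 6.43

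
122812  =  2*61406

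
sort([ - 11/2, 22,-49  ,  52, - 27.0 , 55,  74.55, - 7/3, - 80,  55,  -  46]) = [ - 80,-49, - 46, - 27.0, - 11/2, - 7/3,22,  52,55, 55, 74.55] 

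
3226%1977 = 1249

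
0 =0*2469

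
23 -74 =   -  51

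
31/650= 31/650 = 0.05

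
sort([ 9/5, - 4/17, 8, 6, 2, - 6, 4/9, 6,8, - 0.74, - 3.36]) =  [-6, - 3.36 , - 0.74, -4/17, 4/9, 9/5, 2, 6, 6 , 8, 8]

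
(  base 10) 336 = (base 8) 520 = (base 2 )101010000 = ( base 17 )12d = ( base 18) 10C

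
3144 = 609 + 2535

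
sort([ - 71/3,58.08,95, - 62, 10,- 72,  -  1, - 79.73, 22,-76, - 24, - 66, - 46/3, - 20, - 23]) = [ - 79.73, - 76, - 72,-66,-62, - 24,-71/3,-23, - 20,-46/3, - 1,10,22,58.08, 95 ] 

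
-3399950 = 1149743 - 4549693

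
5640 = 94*60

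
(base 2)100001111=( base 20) db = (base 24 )B7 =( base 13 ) 17B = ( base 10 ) 271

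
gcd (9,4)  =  1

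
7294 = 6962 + 332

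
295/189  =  1 + 106/189  =  1.56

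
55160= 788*70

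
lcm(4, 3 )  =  12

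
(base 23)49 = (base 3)10202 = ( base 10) 101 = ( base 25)41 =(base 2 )1100101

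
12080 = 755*16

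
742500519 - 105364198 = 637136321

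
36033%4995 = 1068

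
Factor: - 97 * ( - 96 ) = 9312 = 2^5*3^1* 97^1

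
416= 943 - 527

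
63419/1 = 63419 = 63419.00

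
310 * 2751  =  852810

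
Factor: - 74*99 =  - 7326 = - 2^1 *3^2*11^1*37^1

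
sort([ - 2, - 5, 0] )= [ - 5, - 2,0]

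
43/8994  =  43/8994= 0.00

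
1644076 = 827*1988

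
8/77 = 8/77  =  0.10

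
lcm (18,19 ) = 342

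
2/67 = 2/67 = 0.03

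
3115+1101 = 4216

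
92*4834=444728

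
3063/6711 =1021/2237 = 0.46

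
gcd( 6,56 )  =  2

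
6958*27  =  187866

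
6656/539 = 6656/539 = 12.35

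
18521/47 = 18521/47 = 394.06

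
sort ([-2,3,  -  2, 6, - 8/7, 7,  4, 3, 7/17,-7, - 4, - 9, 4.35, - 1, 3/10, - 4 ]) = [-9, - 7, - 4, - 4, - 2, - 2, - 8/7, - 1, 3/10, 7/17,3, 3, 4, 4.35, 6,  7]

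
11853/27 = 439 = 439.00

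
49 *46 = 2254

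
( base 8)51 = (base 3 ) 1112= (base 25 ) 1g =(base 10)41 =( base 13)32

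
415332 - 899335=  -  484003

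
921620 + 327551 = 1249171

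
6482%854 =504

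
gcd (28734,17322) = 6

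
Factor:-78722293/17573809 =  - 11^( - 1)*13^1 * 43^1*140827^1 * 1597619^(  -  1 ) 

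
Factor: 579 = 3^1 * 193^1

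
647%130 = 127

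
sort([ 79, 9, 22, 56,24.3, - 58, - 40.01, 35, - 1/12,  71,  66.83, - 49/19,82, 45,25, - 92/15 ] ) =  [ - 58, - 40.01, - 92/15, - 49/19, - 1/12,9,  22,24.3,25,35,45 , 56 , 66.83,71,79,82]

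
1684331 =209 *8059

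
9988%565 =383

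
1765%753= 259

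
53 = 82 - 29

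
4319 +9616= 13935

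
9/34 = 9/34 = 0.26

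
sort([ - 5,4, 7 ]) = [-5, 4,7] 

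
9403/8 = 1175 + 3/8 = 1175.38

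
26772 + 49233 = 76005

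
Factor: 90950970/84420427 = 2^1 * 3^1  *5^1*7^(  -  1) * 11^1*13^ ( - 1) * 23^2*79^( - 1) * 521^1*11743^(-1)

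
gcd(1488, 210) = 6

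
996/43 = 23 + 7/43 = 23.16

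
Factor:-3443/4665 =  - 3^( - 1)* 5^(-1 )*11^1*311^(  -  1 ) * 313^1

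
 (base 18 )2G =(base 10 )52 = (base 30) 1M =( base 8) 64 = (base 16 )34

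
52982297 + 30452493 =83434790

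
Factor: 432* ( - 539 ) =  - 232848 = - 2^4 * 3^3 * 7^2*11^1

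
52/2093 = 4/161 =0.02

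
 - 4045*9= -36405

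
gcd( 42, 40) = 2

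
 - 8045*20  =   - 160900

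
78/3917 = 78/3917  =  0.02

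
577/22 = 577/22 = 26.23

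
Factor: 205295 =5^1* 19^1*2161^1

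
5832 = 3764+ 2068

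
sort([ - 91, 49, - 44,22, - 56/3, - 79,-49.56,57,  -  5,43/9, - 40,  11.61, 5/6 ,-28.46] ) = [ - 91, -79 , - 49.56 , - 44, - 40, - 28.46, - 56/3,  -  5,5/6,43/9, 11.61,  22,  49,57] 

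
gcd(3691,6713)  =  1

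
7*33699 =235893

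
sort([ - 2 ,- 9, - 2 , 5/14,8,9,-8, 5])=[ - 9,-8, - 2, - 2,5/14, 5 , 8,9 ] 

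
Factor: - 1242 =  - 2^1*  3^3 * 23^1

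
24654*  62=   1528548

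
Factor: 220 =2^2  *5^1 * 11^1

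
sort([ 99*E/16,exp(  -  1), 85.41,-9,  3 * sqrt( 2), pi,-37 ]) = [-37,  -  9,exp( - 1),pi, 3*sqrt( 2),99 *E/16, 85.41 ]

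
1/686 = 1/686 =0.00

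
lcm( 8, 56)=56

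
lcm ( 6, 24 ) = 24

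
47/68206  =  47/68206 = 0.00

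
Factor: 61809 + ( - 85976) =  - 11^1* 13^3=- 24167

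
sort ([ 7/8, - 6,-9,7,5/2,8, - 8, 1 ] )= [-9,  -  8, - 6,7/8,1, 5/2,  7,8]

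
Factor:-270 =- 2^1*  3^3* 5^1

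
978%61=2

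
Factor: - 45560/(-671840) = 2^ ( - 2)*13^ ( - 1) *19^(  -  1 )*67^1 = 67/988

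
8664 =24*361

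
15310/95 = 161 + 3/19 =161.16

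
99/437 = 99/437 = 0.23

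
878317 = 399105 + 479212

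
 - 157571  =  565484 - 723055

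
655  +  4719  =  5374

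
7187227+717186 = 7904413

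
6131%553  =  48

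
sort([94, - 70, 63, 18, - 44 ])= [ - 70, - 44, 18,63, 94] 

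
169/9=169/9 =18.78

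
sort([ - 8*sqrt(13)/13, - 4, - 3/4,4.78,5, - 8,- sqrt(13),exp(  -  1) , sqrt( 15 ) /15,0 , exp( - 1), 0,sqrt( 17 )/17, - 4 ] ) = [-8, - 4, -4, - sqrt( 13 ), - 8*sqrt( 13) /13 , - 3/4,0,  0 , sqrt( 17)/17, sqrt( 15)/15, exp(- 1),exp( - 1) , 4.78,5]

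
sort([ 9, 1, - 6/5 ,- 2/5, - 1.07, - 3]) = [ - 3  , - 6/5,-1.07, -2/5, 1,9] 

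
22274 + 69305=91579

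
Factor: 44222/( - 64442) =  - 7^ ( - 1) * 4603^( - 1 )*22111^1  =  - 22111/32221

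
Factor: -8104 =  - 2^3*1013^1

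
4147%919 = 471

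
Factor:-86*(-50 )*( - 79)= -339700=- 2^2*5^2*  43^1*79^1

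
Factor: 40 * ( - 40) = -1600 = - 2^6 * 5^2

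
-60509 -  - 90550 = 30041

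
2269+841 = 3110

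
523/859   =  523/859 = 0.61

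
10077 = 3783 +6294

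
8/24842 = 4/12421  =  0.00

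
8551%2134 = 15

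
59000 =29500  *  2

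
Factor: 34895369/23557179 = 3^( - 1 ) * 31^(  -  1)*109^1* 439^ (  -  1)*577^( - 1 )*320141^1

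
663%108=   15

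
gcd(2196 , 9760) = 244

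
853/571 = 853/571 =1.49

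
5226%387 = 195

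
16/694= 8/347 = 0.02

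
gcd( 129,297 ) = 3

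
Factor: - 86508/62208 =-89/64 = - 2^( - 6 ) * 89^1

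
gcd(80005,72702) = 1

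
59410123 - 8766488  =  50643635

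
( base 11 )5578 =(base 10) 7345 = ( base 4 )1302301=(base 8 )16261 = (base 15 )229a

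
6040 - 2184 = 3856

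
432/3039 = 144/1013 = 0.14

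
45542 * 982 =44722244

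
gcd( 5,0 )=5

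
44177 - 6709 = 37468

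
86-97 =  -11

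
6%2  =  0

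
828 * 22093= 18293004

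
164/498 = 82/249 = 0.33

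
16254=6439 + 9815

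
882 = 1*882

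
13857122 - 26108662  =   - 12251540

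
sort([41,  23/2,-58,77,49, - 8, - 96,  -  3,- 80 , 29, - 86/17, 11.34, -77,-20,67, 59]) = [ - 96, - 80, - 77, - 58, -20, - 8,  -  86/17, - 3, 11.34,  23/2 , 29, 41, 49,59, 67,77]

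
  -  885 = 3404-4289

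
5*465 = 2325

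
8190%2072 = 1974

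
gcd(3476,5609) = 79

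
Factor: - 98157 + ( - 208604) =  - 306761= -7^1*13^1 * 3371^1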